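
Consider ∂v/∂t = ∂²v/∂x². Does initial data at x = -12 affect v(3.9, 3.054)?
Yes, for any finite x. The heat equation has infinite propagation speed, so all initial data affects all points at any t > 0.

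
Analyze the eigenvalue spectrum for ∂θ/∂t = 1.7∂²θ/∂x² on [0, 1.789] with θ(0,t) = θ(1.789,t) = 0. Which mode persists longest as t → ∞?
Eigenvalues: λₙ = 1.7n²π²/1.789².
First three modes:
  n=1: λ₁ = 1.7π²/1.789² ≈ 5.242
  n=2: λ₂ = 6.8π²/1.789² ≈ 20.969 (4× faster decay)
  n=3: λ₃ = 15.3π²/1.789² ≈ 47.181 (9× faster decay)
As t → ∞, higher modes decay exponentially faster. The n=1 mode dominates: θ ~ c₁ sin(πx/1.789) e^{-λ₁t}.
Decay rate: λ₁ = 1.7π²/1.789² ≈ 5.242.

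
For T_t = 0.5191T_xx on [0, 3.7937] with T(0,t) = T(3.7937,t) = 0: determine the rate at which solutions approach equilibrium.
Eigenvalues: λₙ = 0.5191n²π²/3.7937².
First three modes:
  n=1: λ₁ = 0.5191π²/3.7937² ≈ 0.356
  n=2: λ₂ = 2.0764π²/3.7937² ≈ 1.424 (4× faster decay)
  n=3: λ₃ = 4.6719π²/3.7937² ≈ 3.204 (9× faster decay)
As t → ∞, higher modes decay exponentially faster. The n=1 mode dominates: T ~ c₁ sin(πx/3.7937) e^{-λ₁t}.
Decay rate: λ₁ = 0.5191π²/3.7937² ≈ 0.356.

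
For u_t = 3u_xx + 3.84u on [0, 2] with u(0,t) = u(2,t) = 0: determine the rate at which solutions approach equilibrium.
Eigenvalues: λₙ = 3n²π²/2² - 3.84.
First three modes:
  n=1: λ₁ = 3π²/2² - 3.84 ≈ 3.562
  n=2: λ₂ = 12π²/2² - 3.84 ≈ 25.769
  n=3: λ₃ = 27π²/2² - 3.84 ≈ 62.78
Since 3π²/2² ≈ 7.402 > 3.84, all λₙ > 0.
The n=1 mode decays slowest → dominates as t → ∞.
Asymptotic: u ~ c₁ sin(πx/2) e^{-λ₁t} with decay rate λ₁ ≈ 3.562.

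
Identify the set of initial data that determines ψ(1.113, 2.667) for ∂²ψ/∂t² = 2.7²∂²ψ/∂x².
Domain of dependence: [-6.0879, 8.3139]. Signals travel at speed 2.7, so data within |x - 1.113| ≤ 2.7·2.667 = 7.2009 can reach the point.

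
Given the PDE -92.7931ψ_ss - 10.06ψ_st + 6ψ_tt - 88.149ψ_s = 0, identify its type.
The second-order coefficients are A = -92.7931, B = -10.06, C = 6. Since B² - 4AC = 2328.238 > 0, this is a hyperbolic PDE.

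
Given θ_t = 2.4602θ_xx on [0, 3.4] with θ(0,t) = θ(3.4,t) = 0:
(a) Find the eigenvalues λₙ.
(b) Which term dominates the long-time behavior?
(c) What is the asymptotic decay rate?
Eigenvalues: λₙ = 2.4602n²π²/3.4².
First three modes:
  n=1: λ₁ = 2.4602π²/3.4² ≈ 2.1
  n=2: λ₂ = 9.8408π²/3.4² ≈ 8.402 (4× faster decay)
  n=3: λ₃ = 22.1418π²/3.4² ≈ 18.904 (9× faster decay)
As t → ∞, higher modes decay exponentially faster. The n=1 mode dominates: θ ~ c₁ sin(πx/3.4) e^{-λ₁t}.
Decay rate: λ₁ = 2.4602π²/3.4² ≈ 2.1.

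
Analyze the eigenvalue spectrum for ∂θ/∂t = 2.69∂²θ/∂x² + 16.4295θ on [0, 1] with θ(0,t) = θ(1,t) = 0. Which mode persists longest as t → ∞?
Eigenvalues: λₙ = 2.69n²π²/1² - 16.4295.
First three modes:
  n=1: λ₁ = 2.69π² - 16.4295 ≈ 10.12
  n=2: λ₂ = 10.76π² - 16.4295 ≈ 89.767
  n=3: λ₃ = 24.21π² - 16.4295 ≈ 222.514
Since 2.69π² ≈ 26.549 > 16.4295, all λₙ > 0.
The n=1 mode decays slowest → dominates as t → ∞.
Asymptotic: θ ~ c₁ sin(πx/1) e^{-λ₁t} with decay rate λ₁ ≈ 10.12.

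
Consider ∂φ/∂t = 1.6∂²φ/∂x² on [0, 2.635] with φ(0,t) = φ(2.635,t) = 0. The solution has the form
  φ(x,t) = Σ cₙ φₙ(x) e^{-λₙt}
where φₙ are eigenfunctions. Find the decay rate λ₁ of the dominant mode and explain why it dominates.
Eigenvalues: λₙ = 1.6n²π²/2.635².
First three modes:
  n=1: λ₁ = 1.6π²/2.635² ≈ 2.274
  n=2: λ₂ = 6.4π²/2.635² ≈ 9.097 (4× faster decay)
  n=3: λ₃ = 14.4π²/2.635² ≈ 20.469 (9× faster decay)
As t → ∞, higher modes decay exponentially faster. The n=1 mode dominates: φ ~ c₁ sin(πx/2.635) e^{-λ₁t}.
Decay rate: λ₁ = 1.6π²/2.635² ≈ 2.274.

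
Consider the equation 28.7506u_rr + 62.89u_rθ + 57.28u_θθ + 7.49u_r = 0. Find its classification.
Elliptic. (A = 28.7506, B = 62.89, C = 57.28 gives B² - 4AC = -2632.185372.)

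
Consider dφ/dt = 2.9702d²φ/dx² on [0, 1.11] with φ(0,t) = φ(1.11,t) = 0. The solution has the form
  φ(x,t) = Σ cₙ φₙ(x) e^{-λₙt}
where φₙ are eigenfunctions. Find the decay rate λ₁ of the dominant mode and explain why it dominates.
Eigenvalues: λₙ = 2.9702n²π²/1.11².
First three modes:
  n=1: λ₁ = 2.9702π²/1.11² ≈ 23.792
  n=2: λ₂ = 11.8808π²/1.11² ≈ 95.17 (4× faster decay)
  n=3: λ₃ = 26.7318π²/1.11² ≈ 214.132 (9× faster decay)
As t → ∞, higher modes decay exponentially faster. The n=1 mode dominates: φ ~ c₁ sin(πx/1.11) e^{-λ₁t}.
Decay rate: λ₁ = 2.9702π²/1.11² ≈ 23.792.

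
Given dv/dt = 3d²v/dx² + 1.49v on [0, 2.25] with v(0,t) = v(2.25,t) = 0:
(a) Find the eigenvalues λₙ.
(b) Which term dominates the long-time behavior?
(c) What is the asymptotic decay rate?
Eigenvalues: λₙ = 3n²π²/2.25² - 1.49.
First three modes:
  n=1: λ₁ = 3π²/2.25² - 1.49 ≈ 4.359
  n=2: λ₂ = 12π²/2.25² - 1.49 ≈ 21.905
  n=3: λ₃ = 27π²/2.25² - 1.49 ≈ 51.148
Since 3π²/2.25² ≈ 5.849 > 1.49, all λₙ > 0.
The n=1 mode decays slowest → dominates as t → ∞.
Asymptotic: v ~ c₁ sin(πx/2.25) e^{-λ₁t} with decay rate λ₁ ≈ 4.359.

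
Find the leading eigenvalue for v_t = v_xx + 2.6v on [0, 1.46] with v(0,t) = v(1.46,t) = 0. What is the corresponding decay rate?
Eigenvalues: λₙ = n²π²/1.46² - 2.6.
First three modes:
  n=1: λ₁ = π²/1.46² - 2.6 ≈ 2.03
  n=2: λ₂ = 4π²/1.46² - 2.6 ≈ 15.921
  n=3: λ₃ = 9π²/1.46² - 2.6 ≈ 39.071
Since π²/1.46² ≈ 4.63 > 2.6, all λₙ > 0.
The n=1 mode decays slowest → dominates as t → ∞.
Asymptotic: v ~ c₁ sin(πx/1.46) e^{-λ₁t} with decay rate λ₁ ≈ 2.03.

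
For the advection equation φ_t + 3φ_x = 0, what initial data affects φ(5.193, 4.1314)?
A single point: x = -7.2012. The characteristic through (5.193, 4.1314) is x - 3t = const, so x = 5.193 - 3·4.1314 = -7.2012.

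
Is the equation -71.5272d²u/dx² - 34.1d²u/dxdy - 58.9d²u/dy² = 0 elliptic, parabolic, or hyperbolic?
Computing B² - 4AC with A = -71.5272, B = -34.1, C = -58.9: discriminant = -15688.99832 (negative). Answer: elliptic.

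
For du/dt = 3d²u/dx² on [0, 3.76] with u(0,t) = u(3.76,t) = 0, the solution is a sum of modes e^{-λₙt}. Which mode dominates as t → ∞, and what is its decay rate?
Eigenvalues: λₙ = 3n²π²/3.76².
First three modes:
  n=1: λ₁ = 3π²/3.76² ≈ 2.094
  n=2: λ₂ = 12π²/3.76² ≈ 8.377 (4× faster decay)
  n=3: λ₃ = 27π²/3.76² ≈ 18.849 (9× faster decay)
As t → ∞, higher modes decay exponentially faster. The n=1 mode dominates: u ~ c₁ sin(πx/3.76) e^{-λ₁t}.
Decay rate: λ₁ = 3π²/3.76² ≈ 2.094.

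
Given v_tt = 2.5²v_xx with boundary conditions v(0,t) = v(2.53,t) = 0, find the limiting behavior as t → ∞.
v oscillates (no decay). Energy is conserved; the solution oscillates indefinitely as standing waves.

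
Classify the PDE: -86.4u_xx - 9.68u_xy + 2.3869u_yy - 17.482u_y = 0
A = -86.4, B = -9.68, C = 2.3869. Discriminant B² - 4AC = 918.61504. Since 918.61504 > 0, hyperbolic.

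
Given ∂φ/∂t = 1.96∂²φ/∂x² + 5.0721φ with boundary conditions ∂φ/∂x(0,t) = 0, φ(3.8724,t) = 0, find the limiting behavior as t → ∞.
φ grows unboundedly. Reaction dominates diffusion (r=5.0721 > κπ²/(4L²)≈0.32); solution grows exponentially.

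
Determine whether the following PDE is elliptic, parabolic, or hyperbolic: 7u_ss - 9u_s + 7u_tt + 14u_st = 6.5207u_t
Rewriting in standard form: 7u_ss + 14u_st + 7u_tt - 9u_s - 6.5207u_t = 0. Coefficients: A = 7, B = 14, C = 7. B² - 4AC = 0, which is zero, so the equation is parabolic.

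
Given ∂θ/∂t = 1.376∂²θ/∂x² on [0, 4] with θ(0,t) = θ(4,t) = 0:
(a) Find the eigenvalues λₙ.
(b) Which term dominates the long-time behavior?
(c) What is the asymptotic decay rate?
Eigenvalues: λₙ = 1.376n²π²/4².
First three modes:
  n=1: λ₁ = 1.376π²/4² ≈ 0.849
  n=2: λ₂ = 5.504π²/4² ≈ 3.395 (4× faster decay)
  n=3: λ₃ = 12.384π²/4² ≈ 7.639 (9× faster decay)
As t → ∞, higher modes decay exponentially faster. The n=1 mode dominates: θ ~ c₁ sin(πx/4) e^{-λ₁t}.
Decay rate: λ₁ = 1.376π²/4² ≈ 0.849.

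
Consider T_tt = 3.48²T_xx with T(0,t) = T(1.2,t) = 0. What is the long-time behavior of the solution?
As t → ∞, T oscillates (no decay). Energy is conserved; the solution oscillates indefinitely as standing waves.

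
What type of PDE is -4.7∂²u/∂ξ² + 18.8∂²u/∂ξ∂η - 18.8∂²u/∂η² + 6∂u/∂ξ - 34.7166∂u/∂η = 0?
With A = -4.7, B = 18.8, C = -18.8, the discriminant is 0. This is a parabolic PDE.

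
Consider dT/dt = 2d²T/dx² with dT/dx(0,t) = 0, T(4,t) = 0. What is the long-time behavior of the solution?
As t → ∞, T → 0. Heat escapes through the Dirichlet boundary.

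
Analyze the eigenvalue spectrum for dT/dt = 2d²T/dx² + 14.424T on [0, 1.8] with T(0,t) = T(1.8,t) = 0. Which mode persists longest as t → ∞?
Eigenvalues: λₙ = 2n²π²/1.8² - 14.424.
First three modes:
  n=1: λ₁ = 2π²/1.8² - 14.424 ≈ -8.332
  n=2: λ₂ = 8π²/1.8² - 14.424 ≈ 9.945
  n=3: λ₃ = 18π²/1.8² - 14.424 ≈ 40.407
Since 2π²/1.8² ≈ 6.092 < 14.424, λ₁ < 0.
The n=1 mode grows fastest (−λₙ is largest for n=1) → dominates.
Asymptotic: T ~ c₁ sin(πx/1.8) e^{8.332t} (exponential growth at rate −λ₁ ≈ 8.332).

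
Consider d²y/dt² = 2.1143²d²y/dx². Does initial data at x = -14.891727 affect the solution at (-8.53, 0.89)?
No. The domain of dependence is [-10.411727, -6.648273], and -14.891727 is outside this interval.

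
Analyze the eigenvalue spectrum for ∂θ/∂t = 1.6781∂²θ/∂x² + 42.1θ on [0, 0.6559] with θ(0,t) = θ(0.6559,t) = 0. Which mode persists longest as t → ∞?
Eigenvalues: λₙ = 1.6781n²π²/0.6559² - 42.1.
First three modes:
  n=1: λ₁ = 1.6781π²/0.6559² - 42.1 ≈ -3.602
  n=2: λ₂ = 6.7124π²/0.6559² - 42.1 ≈ 111.893
  n=3: λ₃ = 15.1029π²/0.6559² - 42.1 ≈ 304.385
Since 1.6781π²/0.6559² ≈ 38.498 < 42.1, λ₁ < 0.
The n=1 mode grows fastest (−λₙ is largest for n=1) → dominates.
Asymptotic: θ ~ c₁ sin(πx/0.6559) e^{3.602t} (exponential growth at rate −λ₁ ≈ 3.602).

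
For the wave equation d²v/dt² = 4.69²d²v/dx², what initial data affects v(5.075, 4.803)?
Domain of dependence: [-17.45107, 27.60107]. Signals travel at speed 4.69, so data within |x - 5.075| ≤ 4.69·4.803 = 22.52607 can reach the point.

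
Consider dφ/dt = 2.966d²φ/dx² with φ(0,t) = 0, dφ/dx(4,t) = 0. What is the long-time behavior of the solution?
As t → ∞, φ → 0. Heat escapes through the Dirichlet boundary.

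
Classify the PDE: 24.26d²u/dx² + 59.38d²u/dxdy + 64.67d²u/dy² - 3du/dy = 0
A = 24.26, B = 59.38, C = 64.67. Discriminant B² - 4AC = -2749.5924. Since -2749.5924 < 0, elliptic.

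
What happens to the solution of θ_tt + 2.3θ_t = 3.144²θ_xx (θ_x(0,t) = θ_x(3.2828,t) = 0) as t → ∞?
θ → constant (steady state). Damping (γ=2.3) dissipates the nonconstant modes; with Neumann BCs the spatial average obeys M''+γM'=0 and tends to a finite limit.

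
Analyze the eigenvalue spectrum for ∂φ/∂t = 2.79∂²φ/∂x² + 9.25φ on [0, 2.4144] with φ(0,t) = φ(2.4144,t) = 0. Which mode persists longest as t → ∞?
Eigenvalues: λₙ = 2.79n²π²/2.4144² - 9.25.
First three modes:
  n=1: λ₁ = 2.79π²/2.4144² - 9.25 ≈ -4.526
  n=2: λ₂ = 11.16π²/2.4144² - 9.25 ≈ 9.645
  n=3: λ₃ = 25.11π²/2.4144² - 9.25 ≈ 33.264
Since 2.79π²/2.4144² ≈ 4.724 < 9.25, λ₁ < 0.
The n=1 mode grows fastest (−λₙ is largest for n=1) → dominates.
Asymptotic: φ ~ c₁ sin(πx/2.4144) e^{4.526t} (exponential growth at rate −λ₁ ≈ 4.526).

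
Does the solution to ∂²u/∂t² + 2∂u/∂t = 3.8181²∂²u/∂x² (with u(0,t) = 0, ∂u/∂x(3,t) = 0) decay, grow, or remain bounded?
u → 0. Damping (γ=2) dissipates energy; oscillations decay exponentially.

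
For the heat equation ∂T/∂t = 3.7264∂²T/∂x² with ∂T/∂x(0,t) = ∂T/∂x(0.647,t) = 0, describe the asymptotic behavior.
T → constant (steady state). Heat is conserved (no flux at boundaries); solution approaches the spatial average.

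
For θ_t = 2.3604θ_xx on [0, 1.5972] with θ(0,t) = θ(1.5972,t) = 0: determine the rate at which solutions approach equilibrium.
Eigenvalues: λₙ = 2.3604n²π²/1.5972².
First three modes:
  n=1: λ₁ = 2.3604π²/1.5972² ≈ 9.132
  n=2: λ₂ = 9.4416π²/1.5972² ≈ 36.528 (4× faster decay)
  n=3: λ₃ = 21.2436π²/1.5972² ≈ 82.188 (9× faster decay)
As t → ∞, higher modes decay exponentially faster. The n=1 mode dominates: θ ~ c₁ sin(πx/1.5972) e^{-λ₁t}.
Decay rate: λ₁ = 2.3604π²/1.5972² ≈ 9.132.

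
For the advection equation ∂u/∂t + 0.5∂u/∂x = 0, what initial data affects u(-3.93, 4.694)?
A single point: x = -6.277. The characteristic through (-3.93, 4.694) is x - 0.5t = const, so x = -3.93 - 0.5·4.694 = -6.277.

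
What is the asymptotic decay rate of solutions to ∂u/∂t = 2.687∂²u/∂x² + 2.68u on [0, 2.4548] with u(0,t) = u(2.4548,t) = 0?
Eigenvalues: λₙ = 2.687n²π²/2.4548² - 2.68.
First three modes:
  n=1: λ₁ = 2.687π²/2.4548² - 2.68 ≈ 1.721
  n=2: λ₂ = 10.748π²/2.4548² - 2.68 ≈ 14.923
  n=3: λ₃ = 24.183π²/2.4548² - 2.68 ≈ 36.928
Since 2.687π²/2.4548² ≈ 4.401 > 2.68, all λₙ > 0.
The n=1 mode decays slowest → dominates as t → ∞.
Asymptotic: u ~ c₁ sin(πx/2.4548) e^{-λ₁t} with decay rate λ₁ ≈ 1.721.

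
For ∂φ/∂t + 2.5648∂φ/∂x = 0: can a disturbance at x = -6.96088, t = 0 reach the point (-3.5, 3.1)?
No. Only data at x = -11.45088 affects (-3.5, 3.1). Advection has one-way propagation along characteristics.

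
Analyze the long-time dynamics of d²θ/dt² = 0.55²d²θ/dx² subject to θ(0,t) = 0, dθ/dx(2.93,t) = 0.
Long-time behavior: θ oscillates (no decay). Energy is conserved; the solution oscillates indefinitely as standing waves.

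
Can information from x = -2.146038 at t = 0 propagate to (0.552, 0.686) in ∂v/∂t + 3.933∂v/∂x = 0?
Yes. The characteristic through (0.552, 0.686) passes through x = -2.146038.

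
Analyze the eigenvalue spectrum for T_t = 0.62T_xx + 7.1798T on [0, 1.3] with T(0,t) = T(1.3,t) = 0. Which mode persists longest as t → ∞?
Eigenvalues: λₙ = 0.62n²π²/1.3² - 7.1798.
First three modes:
  n=1: λ₁ = 0.62π²/1.3² - 7.1798 ≈ -3.559
  n=2: λ₂ = 2.48π²/1.3² - 7.1798 ≈ 7.303
  n=3: λ₃ = 5.58π²/1.3² - 7.1798 ≈ 25.407
Since 0.62π²/1.3² ≈ 3.621 < 7.1798, λ₁ < 0.
The n=1 mode grows fastest (−λₙ is largest for n=1) → dominates.
Asymptotic: T ~ c₁ sin(πx/1.3) e^{3.559t} (exponential growth at rate −λ₁ ≈ 3.559).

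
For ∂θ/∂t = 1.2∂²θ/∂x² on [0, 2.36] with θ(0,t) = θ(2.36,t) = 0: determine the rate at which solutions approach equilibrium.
Eigenvalues: λₙ = 1.2n²π²/2.36².
First three modes:
  n=1: λ₁ = 1.2π²/2.36² ≈ 2.126
  n=2: λ₂ = 4.8π²/2.36² ≈ 8.506 (4× faster decay)
  n=3: λ₃ = 10.8π²/2.36² ≈ 19.138 (9× faster decay)
As t → ∞, higher modes decay exponentially faster. The n=1 mode dominates: θ ~ c₁ sin(πx/2.36) e^{-λ₁t}.
Decay rate: λ₁ = 1.2π²/2.36² ≈ 2.126.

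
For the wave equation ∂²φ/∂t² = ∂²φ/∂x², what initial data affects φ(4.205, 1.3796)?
Domain of dependence: [2.8254, 5.5846]. Signals travel at speed 1, so data within |x - 4.205| ≤ 1·1.3796 = 1.3796 can reach the point.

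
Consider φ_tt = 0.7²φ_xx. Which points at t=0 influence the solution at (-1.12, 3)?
Domain of dependence: [-3.22, 0.98]. Signals travel at speed 0.7, so data within |x - -1.12| ≤ 0.7·3 = 2.1 can reach the point.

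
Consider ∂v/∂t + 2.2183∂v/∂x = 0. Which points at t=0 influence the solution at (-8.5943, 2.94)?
A single point: x = -15.116102. The characteristic through (-8.5943, 2.94) is x - 2.2183t = const, so x = -8.5943 - 2.2183·2.94 = -15.116102.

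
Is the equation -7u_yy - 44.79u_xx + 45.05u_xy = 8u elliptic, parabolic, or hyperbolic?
Rewriting in standard form: -44.79u_xx + 45.05u_xy - 7u_yy - 8u = 0. Computing B² - 4AC with A = -44.79, B = 45.05, C = -7: discriminant = 775.3825 (positive). Answer: hyperbolic.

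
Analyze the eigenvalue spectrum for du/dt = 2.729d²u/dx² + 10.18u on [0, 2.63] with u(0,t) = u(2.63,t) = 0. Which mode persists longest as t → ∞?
Eigenvalues: λₙ = 2.729n²π²/2.63² - 10.18.
First three modes:
  n=1: λ₁ = 2.729π²/2.63² - 10.18 ≈ -6.286
  n=2: λ₂ = 10.916π²/2.63² - 10.18 ≈ 5.396
  n=3: λ₃ = 24.561π²/2.63² - 10.18 ≈ 24.866
Since 2.729π²/2.63² ≈ 3.894 < 10.18, λ₁ < 0.
The n=1 mode grows fastest (−λₙ is largest for n=1) → dominates.
Asymptotic: u ~ c₁ sin(πx/2.63) e^{6.286t} (exponential growth at rate −λ₁ ≈ 6.286).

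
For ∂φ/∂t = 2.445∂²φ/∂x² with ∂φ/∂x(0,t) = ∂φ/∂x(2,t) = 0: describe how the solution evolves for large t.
φ → constant (steady state). Heat is conserved (no flux at boundaries); solution approaches the spatial average.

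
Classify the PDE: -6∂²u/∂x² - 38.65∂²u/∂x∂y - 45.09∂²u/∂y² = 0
A = -6, B = -38.65, C = -45.09. Discriminant B² - 4AC = 411.6625. Since 411.6625 > 0, hyperbolic.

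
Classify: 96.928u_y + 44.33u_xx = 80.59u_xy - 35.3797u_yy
Rewriting in standard form: 44.33u_xx - 80.59u_xy + 35.3797u_yy + 96.928u_y = 0. Hyperbolic (discriminant = 221.219696).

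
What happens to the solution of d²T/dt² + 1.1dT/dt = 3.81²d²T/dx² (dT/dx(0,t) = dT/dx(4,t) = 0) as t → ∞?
T → constant (steady state). Damping (γ=1.1) dissipates the nonconstant modes; with Neumann BCs the spatial average obeys M''+γM'=0 and tends to a finite limit.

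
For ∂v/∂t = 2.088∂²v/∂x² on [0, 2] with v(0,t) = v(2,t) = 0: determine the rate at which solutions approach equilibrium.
Eigenvalues: λₙ = 2.088n²π²/2².
First three modes:
  n=1: λ₁ = 2.088π²/2² ≈ 5.152
  n=2: λ₂ = 8.352π²/2² ≈ 20.608 (4× faster decay)
  n=3: λ₃ = 18.792π²/2² ≈ 46.367 (9× faster decay)
As t → ∞, higher modes decay exponentially faster. The n=1 mode dominates: v ~ c₁ sin(πx/2) e^{-λ₁t}.
Decay rate: λ₁ = 2.088π²/2² ≈ 5.152.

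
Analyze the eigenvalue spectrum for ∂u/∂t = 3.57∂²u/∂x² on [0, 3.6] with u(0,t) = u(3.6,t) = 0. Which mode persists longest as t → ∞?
Eigenvalues: λₙ = 3.57n²π²/3.6².
First three modes:
  n=1: λ₁ = 3.57π²/3.6² ≈ 2.719
  n=2: λ₂ = 14.28π²/3.6² ≈ 10.875 (4× faster decay)
  n=3: λ₃ = 32.13π²/3.6² ≈ 24.468 (9× faster decay)
As t → ∞, higher modes decay exponentially faster. The n=1 mode dominates: u ~ c₁ sin(πx/3.6) e^{-λ₁t}.
Decay rate: λ₁ = 3.57π²/3.6² ≈ 2.719.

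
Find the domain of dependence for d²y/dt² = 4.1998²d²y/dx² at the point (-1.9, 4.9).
Domain of dependence: [-22.47902, 18.67902]. Signals travel at speed 4.1998, so data within |x - -1.9| ≤ 4.1998·4.9 = 20.57902 can reach the point.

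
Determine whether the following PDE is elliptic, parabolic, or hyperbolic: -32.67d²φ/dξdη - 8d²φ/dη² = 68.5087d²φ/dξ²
Rewriting in standard form: -68.5087d²φ/dξ² - 32.67d²φ/dξdη - 8d²φ/dη² = 0. Coefficients: A = -68.5087, B = -32.67, C = -8. B² - 4AC = -1124.9495, which is negative, so the equation is elliptic.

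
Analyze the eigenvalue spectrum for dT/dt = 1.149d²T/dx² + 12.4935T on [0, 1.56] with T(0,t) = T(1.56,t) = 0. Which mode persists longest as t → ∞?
Eigenvalues: λₙ = 1.149n²π²/1.56² - 12.4935.
First three modes:
  n=1: λ₁ = 1.149π²/1.56² - 12.4935 ≈ -7.834
  n=2: λ₂ = 4.596π²/1.56² - 12.4935 ≈ 6.146
  n=3: λ₃ = 10.341π²/1.56² - 12.4935 ≈ 29.445
Since 1.149π²/1.56² ≈ 4.66 < 12.4935, λ₁ < 0.
The n=1 mode grows fastest (−λₙ is largest for n=1) → dominates.
Asymptotic: T ~ c₁ sin(πx/1.56) e^{7.834t} (exponential growth at rate −λ₁ ≈ 7.834).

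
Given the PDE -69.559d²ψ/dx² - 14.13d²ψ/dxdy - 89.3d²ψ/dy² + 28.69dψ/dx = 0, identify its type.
The second-order coefficients are A = -69.559, B = -14.13, C = -89.3. Since B² - 4AC = -24646.8179 < 0, this is an elliptic PDE.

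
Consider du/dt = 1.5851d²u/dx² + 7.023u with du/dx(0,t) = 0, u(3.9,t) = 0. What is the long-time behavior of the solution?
As t → ∞, u grows unboundedly. Reaction dominates diffusion (r=7.023 > κπ²/(4L²)≈0.26); solution grows exponentially.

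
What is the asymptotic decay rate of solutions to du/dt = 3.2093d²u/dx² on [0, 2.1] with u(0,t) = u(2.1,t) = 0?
Eigenvalues: λₙ = 3.2093n²π²/2.1².
First three modes:
  n=1: λ₁ = 3.2093π²/2.1² ≈ 7.182
  n=2: λ₂ = 12.8372π²/2.1² ≈ 28.73 (4× faster decay)
  n=3: λ₃ = 28.8837π²/2.1² ≈ 64.642 (9× faster decay)
As t → ∞, higher modes decay exponentially faster. The n=1 mode dominates: u ~ c₁ sin(πx/2.1) e^{-λ₁t}.
Decay rate: λ₁ = 3.2093π²/2.1² ≈ 7.182.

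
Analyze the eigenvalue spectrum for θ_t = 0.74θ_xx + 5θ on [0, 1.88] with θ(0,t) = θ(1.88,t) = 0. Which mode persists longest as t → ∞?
Eigenvalues: λₙ = 0.74n²π²/1.88² - 5.
First three modes:
  n=1: λ₁ = 0.74π²/1.88² - 5 ≈ -2.934
  n=2: λ₂ = 2.96π²/1.88² - 5 ≈ 3.266
  n=3: λ₃ = 6.66π²/1.88² - 5 ≈ 13.598
Since 0.74π²/1.88² ≈ 2.066 < 5, λ₁ < 0.
The n=1 mode grows fastest (−λₙ is largest for n=1) → dominates.
Asymptotic: θ ~ c₁ sin(πx/1.88) e^{2.934t} (exponential growth at rate −λ₁ ≈ 2.934).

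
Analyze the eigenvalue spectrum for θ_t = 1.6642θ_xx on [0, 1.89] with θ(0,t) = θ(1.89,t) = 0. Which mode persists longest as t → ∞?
Eigenvalues: λₙ = 1.6642n²π²/1.89².
First three modes:
  n=1: λ₁ = 1.6642π²/1.89² ≈ 4.598
  n=2: λ₂ = 6.6568π²/1.89² ≈ 18.393 (4× faster decay)
  n=3: λ₃ = 14.9778π²/1.89² ≈ 41.383 (9× faster decay)
As t → ∞, higher modes decay exponentially faster. The n=1 mode dominates: θ ~ c₁ sin(πx/1.89) e^{-λ₁t}.
Decay rate: λ₁ = 1.6642π²/1.89² ≈ 4.598.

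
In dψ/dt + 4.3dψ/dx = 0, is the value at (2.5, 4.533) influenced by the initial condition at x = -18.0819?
No. Only data at x = -16.9919 affects (2.5, 4.533). Advection has one-way propagation along characteristics.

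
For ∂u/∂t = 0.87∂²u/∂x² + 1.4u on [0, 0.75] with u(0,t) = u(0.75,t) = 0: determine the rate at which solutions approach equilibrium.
Eigenvalues: λₙ = 0.87n²π²/0.75² - 1.4.
First three modes:
  n=1: λ₁ = 0.87π²/0.75² - 1.4 ≈ 13.865
  n=2: λ₂ = 3.48π²/0.75² - 1.4 ≈ 59.66
  n=3: λ₃ = 7.83π²/0.75² - 1.4 ≈ 135.985
Since 0.87π²/0.75² ≈ 15.265 > 1.4, all λₙ > 0.
The n=1 mode decays slowest → dominates as t → ∞.
Asymptotic: u ~ c₁ sin(πx/0.75) e^{-λ₁t} with decay rate λ₁ ≈ 13.865.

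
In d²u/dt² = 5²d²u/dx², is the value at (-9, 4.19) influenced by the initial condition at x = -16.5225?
Yes. The domain of dependence is [-29.95, 11.95], and -16.5225 ∈ [-29.95, 11.95].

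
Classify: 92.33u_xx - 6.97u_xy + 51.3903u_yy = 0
Elliptic (discriminant = -18930.884696).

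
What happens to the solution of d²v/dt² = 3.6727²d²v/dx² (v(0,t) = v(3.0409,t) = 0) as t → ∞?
v oscillates (no decay). Energy is conserved; the solution oscillates indefinitely as standing waves.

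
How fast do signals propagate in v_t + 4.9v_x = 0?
Speed = 4.9. Information travels along x - 4.9t = const (rightward).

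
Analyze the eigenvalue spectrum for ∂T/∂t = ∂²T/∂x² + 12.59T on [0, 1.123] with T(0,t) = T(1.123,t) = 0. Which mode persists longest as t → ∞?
Eigenvalues: λₙ = n²π²/1.123² - 12.59.
First three modes:
  n=1: λ₁ = π²/1.123² - 12.59 ≈ -4.764
  n=2: λ₂ = 4π²/1.123² - 12.59 ≈ 18.714
  n=3: λ₃ = 9π²/1.123² - 12.59 ≈ 57.844
Since π²/1.123² ≈ 7.826 < 12.59, λ₁ < 0.
The n=1 mode grows fastest (−λₙ is largest for n=1) → dominates.
Asymptotic: T ~ c₁ sin(πx/1.123) e^{4.764t} (exponential growth at rate −λ₁ ≈ 4.764).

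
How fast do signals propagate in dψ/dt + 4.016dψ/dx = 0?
Speed = 4.016. Information travels along x - 4.016t = const (rightward).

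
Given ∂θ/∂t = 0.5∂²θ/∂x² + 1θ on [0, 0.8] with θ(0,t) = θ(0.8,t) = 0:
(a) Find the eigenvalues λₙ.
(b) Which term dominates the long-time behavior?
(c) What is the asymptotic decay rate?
Eigenvalues: λₙ = 0.5n²π²/0.8² - 1.
First three modes:
  n=1: λ₁ = 0.5π²/0.8² - 1 ≈ 6.711
  n=2: λ₂ = 2π²/0.8² - 1 ≈ 29.843
  n=3: λ₃ = 4.5π²/0.8² - 1 ≈ 68.396
Since 0.5π²/0.8² ≈ 7.711 > 1, all λₙ > 0.
The n=1 mode decays slowest → dominates as t → ∞.
Asymptotic: θ ~ c₁ sin(πx/0.8) e^{-λ₁t} with decay rate λ₁ ≈ 6.711.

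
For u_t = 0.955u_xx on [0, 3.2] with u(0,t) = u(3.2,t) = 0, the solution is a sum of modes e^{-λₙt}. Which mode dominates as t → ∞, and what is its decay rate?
Eigenvalues: λₙ = 0.955n²π²/3.2².
First three modes:
  n=1: λ₁ = 0.955π²/3.2² ≈ 0.92
  n=2: λ₂ = 3.82π²/3.2² ≈ 3.682 (4× faster decay)
  n=3: λ₃ = 8.595π²/3.2² ≈ 8.284 (9× faster decay)
As t → ∞, higher modes decay exponentially faster. The n=1 mode dominates: u ~ c₁ sin(πx/3.2) e^{-λ₁t}.
Decay rate: λ₁ = 0.955π²/3.2² ≈ 0.92.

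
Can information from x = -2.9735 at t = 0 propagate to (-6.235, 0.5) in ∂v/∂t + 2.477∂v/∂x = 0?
No. Only data at x = -7.4735 affects (-6.235, 0.5). Advection has one-way propagation along characteristics.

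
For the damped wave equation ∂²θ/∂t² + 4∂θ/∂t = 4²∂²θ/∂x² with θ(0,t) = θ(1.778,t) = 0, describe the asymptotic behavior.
θ → 0. Damping (γ=4) dissipates energy; oscillations decay exponentially.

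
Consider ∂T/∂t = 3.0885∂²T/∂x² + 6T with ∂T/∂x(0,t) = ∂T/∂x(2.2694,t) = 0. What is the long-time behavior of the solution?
As t → ∞, T grows unboundedly. With Neumann BCs the constant mode has diffusion eigenvalue 0, so any r > 0 makes it grow like e^(6t); solution grows exponentially.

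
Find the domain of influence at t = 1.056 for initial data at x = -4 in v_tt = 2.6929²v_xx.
Domain of influence: [-6.8437024, -1.1562976]. Data at x = -4 spreads outward at speed 2.6929.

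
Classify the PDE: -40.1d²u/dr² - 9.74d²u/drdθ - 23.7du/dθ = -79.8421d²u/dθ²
Rewriting in standard form: -40.1d²u/dr² - 9.74d²u/drdθ + 79.8421d²u/dθ² - 23.7du/dθ = 0. A = -40.1, B = -9.74, C = 79.8421. Discriminant B² - 4AC = 12901.54044. Since 12901.54044 > 0, hyperbolic.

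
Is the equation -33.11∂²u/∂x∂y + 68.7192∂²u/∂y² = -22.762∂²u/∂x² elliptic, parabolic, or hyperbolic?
Rewriting in standard form: 22.762∂²u/∂x² - 33.11∂²u/∂x∂y + 68.7192∂²u/∂y² = 0. Computing B² - 4AC with A = 22.762, B = -33.11, C = 68.7192: discriminant = -5160.4736216 (negative). Answer: elliptic.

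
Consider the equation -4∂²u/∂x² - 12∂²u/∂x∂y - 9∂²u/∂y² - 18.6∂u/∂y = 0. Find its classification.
Parabolic. (A = -4, B = -12, C = -9 gives B² - 4AC = 0.)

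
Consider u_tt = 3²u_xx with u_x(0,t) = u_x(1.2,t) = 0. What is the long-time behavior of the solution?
As t → ∞, u oscillates about a mean that drifts linearly in t (generically unbounded; no decay). There is no damping, so the nonconstant modes persist as standing waves (energy conserved, no decay). But with Neumann conditions at both ends the constant mode has eigenvalue 0: the spatial mean M(t) of u satisfies M'' = 0, so M(t) = M(0) + M'(0)·t. Unless the initial velocity has zero mean (∫u_t(x,0)dx = 0), the solution grows linearly in t (unbounded, though not exponentially); if it does have zero mean, the solution stays bounded and simply oscillates.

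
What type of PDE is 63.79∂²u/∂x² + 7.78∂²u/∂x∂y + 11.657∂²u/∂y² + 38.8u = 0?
With A = 63.79, B = 7.78, C = 11.657, the discriminant is -2913.87172. This is an elliptic PDE.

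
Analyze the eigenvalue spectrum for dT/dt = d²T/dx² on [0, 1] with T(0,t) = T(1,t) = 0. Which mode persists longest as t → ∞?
Eigenvalues: λₙ = n²π².
First three modes:
  n=1: λ₁ = π² ≈ 9.87
  n=2: λ₂ = 4π² ≈ 39.478 (4× faster decay)
  n=3: λ₃ = 9π² ≈ 88.826 (9× faster decay)
As t → ∞, higher modes decay exponentially faster. The n=1 mode dominates: T ~ c₁ sin(πx) e^{-λ₁t}.
Decay rate: λ₁ = π² ≈ 9.87.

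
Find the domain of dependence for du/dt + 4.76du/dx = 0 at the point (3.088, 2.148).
A single point: x = -7.13648. The characteristic through (3.088, 2.148) is x - 4.76t = const, so x = 3.088 - 4.76·2.148 = -7.13648.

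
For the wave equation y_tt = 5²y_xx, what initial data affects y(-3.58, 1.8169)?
Domain of dependence: [-12.6645, 5.5045]. Signals travel at speed 5, so data within |x - -3.58| ≤ 5·1.8169 = 9.0845 can reach the point.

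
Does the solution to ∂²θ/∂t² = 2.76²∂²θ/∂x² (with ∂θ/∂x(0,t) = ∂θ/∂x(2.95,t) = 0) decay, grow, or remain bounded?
θ oscillates about a mean that drifts linearly in t (generically unbounded; no decay). There is no damping, so the nonconstant modes persist as standing waves (energy conserved, no decay). But with Neumann conditions at both ends the constant mode has eigenvalue 0: the spatial mean M(t) of θ satisfies M'' = 0, so M(t) = M(0) + M'(0)·t. Unless the initial velocity has zero mean (∫θ_t(x,0)dx = 0), the solution grows linearly in t (unbounded, though not exponentially); if it does have zero mean, the solution stays bounded and simply oscillates.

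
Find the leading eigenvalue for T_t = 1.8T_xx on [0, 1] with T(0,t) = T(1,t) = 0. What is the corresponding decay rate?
Eigenvalues: λₙ = 1.8n²π².
First three modes:
  n=1: λ₁ = 1.8π² ≈ 17.765
  n=2: λ₂ = 7.2π² ≈ 71.061 (4× faster decay)
  n=3: λ₃ = 16.2π² ≈ 159.888 (9× faster decay)
As t → ∞, higher modes decay exponentially faster. The n=1 mode dominates: T ~ c₁ sin(πx) e^{-λ₁t}.
Decay rate: λ₁ = 1.8π² ≈ 17.765.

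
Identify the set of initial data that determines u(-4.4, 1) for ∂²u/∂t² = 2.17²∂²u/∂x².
Domain of dependence: [-6.57, -2.23]. Signals travel at speed 2.17, so data within |x - -4.4| ≤ 2.17·1 = 2.17 can reach the point.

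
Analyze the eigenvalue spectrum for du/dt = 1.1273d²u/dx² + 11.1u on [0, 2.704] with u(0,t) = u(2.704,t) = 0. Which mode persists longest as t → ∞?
Eigenvalues: λₙ = 1.1273n²π²/2.704² - 11.1.
First three modes:
  n=1: λ₁ = 1.1273π²/2.704² - 11.1 ≈ -9.578
  n=2: λ₂ = 4.5092π²/2.704² - 11.1 ≈ -5.013
  n=3: λ₃ = 10.1457π²/2.704² - 11.1 ≈ 2.595
Since 1.1273π²/2.704² ≈ 1.522 < 11.1, λ₁ < 0.
The n=1 mode grows fastest (−λₙ is largest for n=1) → dominates.
Asymptotic: u ~ c₁ sin(πx/2.704) e^{9.578t} (exponential growth at rate −λ₁ ≈ 9.578).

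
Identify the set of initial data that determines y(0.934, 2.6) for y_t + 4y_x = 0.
A single point: x = -9.466. The characteristic through (0.934, 2.6) is x - 4t = const, so x = 0.934 - 4·2.6 = -9.466.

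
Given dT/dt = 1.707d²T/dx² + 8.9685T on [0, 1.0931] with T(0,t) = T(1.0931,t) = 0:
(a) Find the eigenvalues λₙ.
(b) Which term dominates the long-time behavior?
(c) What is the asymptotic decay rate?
Eigenvalues: λₙ = 1.707n²π²/1.0931² - 8.9685.
First three modes:
  n=1: λ₁ = 1.707π²/1.0931² - 8.9685 ≈ 5.131
  n=2: λ₂ = 6.828π²/1.0931² - 8.9685 ≈ 47.431
  n=3: λ₃ = 15.363π²/1.0931² - 8.9685 ≈ 117.93
Since 1.707π²/1.0931² ≈ 14.1 > 8.9685, all λₙ > 0.
The n=1 mode decays slowest → dominates as t → ∞.
Asymptotic: T ~ c₁ sin(πx/1.0931) e^{-λ₁t} with decay rate λ₁ ≈ 5.131.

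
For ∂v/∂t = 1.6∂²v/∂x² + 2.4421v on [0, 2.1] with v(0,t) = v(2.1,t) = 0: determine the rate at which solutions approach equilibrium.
Eigenvalues: λₙ = 1.6n²π²/2.1² - 2.4421.
First three modes:
  n=1: λ₁ = 1.6π²/2.1² - 2.4421 ≈ 1.139
  n=2: λ₂ = 6.4π²/2.1² - 2.4421 ≈ 11.881
  n=3: λ₃ = 14.4π²/2.1² - 2.4421 ≈ 29.785
Since 1.6π²/2.1² ≈ 3.581 > 2.4421, all λₙ > 0.
The n=1 mode decays slowest → dominates as t → ∞.
Asymptotic: v ~ c₁ sin(πx/2.1) e^{-λ₁t} with decay rate λ₁ ≈ 1.139.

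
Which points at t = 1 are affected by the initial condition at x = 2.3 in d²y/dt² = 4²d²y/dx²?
Domain of influence: [-1.7, 6.3]. Data at x = 2.3 spreads outward at speed 4.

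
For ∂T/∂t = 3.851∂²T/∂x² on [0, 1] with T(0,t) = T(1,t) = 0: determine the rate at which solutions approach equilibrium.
Eigenvalues: λₙ = 3.851n²π².
First three modes:
  n=1: λ₁ = 3.851π² ≈ 38.008
  n=2: λ₂ = 15.404π² ≈ 152.031 (4× faster decay)
  n=3: λ₃ = 34.659π² ≈ 342.071 (9× faster decay)
As t → ∞, higher modes decay exponentially faster. The n=1 mode dominates: T ~ c₁ sin(πx) e^{-λ₁t}.
Decay rate: λ₁ = 3.851π² ≈ 38.008.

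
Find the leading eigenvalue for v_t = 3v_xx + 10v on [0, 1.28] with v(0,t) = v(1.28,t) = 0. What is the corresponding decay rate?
Eigenvalues: λₙ = 3n²π²/1.28² - 10.
First three modes:
  n=1: λ₁ = 3π²/1.28² - 10 ≈ 8.072
  n=2: λ₂ = 12π²/1.28² - 10 ≈ 62.287
  n=3: λ₃ = 27π²/1.28² - 10 ≈ 152.646
Since 3π²/1.28² ≈ 18.072 > 10, all λₙ > 0.
The n=1 mode decays slowest → dominates as t → ∞.
Asymptotic: v ~ c₁ sin(πx/1.28) e^{-λ₁t} with decay rate λ₁ ≈ 8.072.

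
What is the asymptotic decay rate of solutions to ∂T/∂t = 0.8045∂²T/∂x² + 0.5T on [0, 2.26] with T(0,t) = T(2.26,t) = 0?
Eigenvalues: λₙ = 0.8045n²π²/2.26² - 0.5.
First three modes:
  n=1: λ₁ = 0.8045π²/2.26² - 0.5 ≈ 1.055
  n=2: λ₂ = 3.218π²/2.26² - 0.5 ≈ 5.718
  n=3: λ₃ = 7.2405π²/2.26² - 0.5 ≈ 13.491
Since 0.8045π²/2.26² ≈ 1.555 > 0.5, all λₙ > 0.
The n=1 mode decays slowest → dominates as t → ∞.
Asymptotic: T ~ c₁ sin(πx/2.26) e^{-λ₁t} with decay rate λ₁ ≈ 1.055.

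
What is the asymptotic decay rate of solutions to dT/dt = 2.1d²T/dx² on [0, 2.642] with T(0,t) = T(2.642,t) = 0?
Eigenvalues: λₙ = 2.1n²π²/2.642².
First three modes:
  n=1: λ₁ = 2.1π²/2.642² ≈ 2.969
  n=2: λ₂ = 8.4π²/2.642² ≈ 11.877 (4× faster decay)
  n=3: λ₃ = 18.9π²/2.642² ≈ 26.724 (9× faster decay)
As t → ∞, higher modes decay exponentially faster. The n=1 mode dominates: T ~ c₁ sin(πx/2.642) e^{-λ₁t}.
Decay rate: λ₁ = 2.1π²/2.642² ≈ 2.969.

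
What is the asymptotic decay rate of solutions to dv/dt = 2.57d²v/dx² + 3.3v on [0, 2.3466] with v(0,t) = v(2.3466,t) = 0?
Eigenvalues: λₙ = 2.57n²π²/2.3466² - 3.3.
First three modes:
  n=1: λ₁ = 2.57π²/2.3466² - 3.3 ≈ 1.306
  n=2: λ₂ = 10.28π²/2.3466² - 3.3 ≈ 15.125
  n=3: λ₃ = 23.13π²/2.3466² - 3.3 ≈ 38.157
Since 2.57π²/2.3466² ≈ 4.606 > 3.3, all λₙ > 0.
The n=1 mode decays slowest → dominates as t → ∞.
Asymptotic: v ~ c₁ sin(πx/2.3466) e^{-λ₁t} with decay rate λ₁ ≈ 1.306.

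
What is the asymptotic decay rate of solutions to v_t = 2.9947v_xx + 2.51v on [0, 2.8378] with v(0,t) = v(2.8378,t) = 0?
Eigenvalues: λₙ = 2.9947n²π²/2.8378² - 2.51.
First three modes:
  n=1: λ₁ = 2.9947π²/2.8378² - 2.51 ≈ 1.16
  n=2: λ₂ = 11.9788π²/2.8378² - 2.51 ≈ 12.171
  n=3: λ₃ = 26.9523π²/2.8378² - 2.51 ≈ 30.522
Since 2.9947π²/2.8378² ≈ 3.67 > 2.51, all λₙ > 0.
The n=1 mode decays slowest → dominates as t → ∞.
Asymptotic: v ~ c₁ sin(πx/2.8378) e^{-λ₁t} with decay rate λ₁ ≈ 1.16.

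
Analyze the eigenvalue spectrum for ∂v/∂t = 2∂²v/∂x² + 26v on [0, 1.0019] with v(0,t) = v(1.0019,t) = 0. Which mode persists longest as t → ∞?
Eigenvalues: λₙ = 2n²π²/1.0019² - 26.
First three modes:
  n=1: λ₁ = 2π²/1.0019² - 26 ≈ -6.336
  n=2: λ₂ = 8π²/1.0019² - 26 ≈ 52.658
  n=3: λ₃ = 18π²/1.0019² - 26 ≈ 150.98
Since 2π²/1.0019² ≈ 19.664 < 26, λ₁ < 0.
The n=1 mode grows fastest (−λₙ is largest for n=1) → dominates.
Asymptotic: v ~ c₁ sin(πx/1.0019) e^{6.336t} (exponential growth at rate −λ₁ ≈ 6.336).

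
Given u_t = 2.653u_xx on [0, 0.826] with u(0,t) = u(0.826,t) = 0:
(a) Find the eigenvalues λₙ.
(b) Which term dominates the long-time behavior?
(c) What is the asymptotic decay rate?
Eigenvalues: λₙ = 2.653n²π²/0.826².
First three modes:
  n=1: λ₁ = 2.653π²/0.826² ≈ 38.378
  n=2: λ₂ = 10.612π²/0.826² ≈ 153.51 (4× faster decay)
  n=3: λ₃ = 23.877π²/0.826² ≈ 345.398 (9× faster decay)
As t → ∞, higher modes decay exponentially faster. The n=1 mode dominates: u ~ c₁ sin(πx/0.826) e^{-λ₁t}.
Decay rate: λ₁ = 2.653π²/0.826² ≈ 38.378.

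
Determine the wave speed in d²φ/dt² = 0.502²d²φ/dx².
Speed = 0.502. Information travels along characteristics x = x₀ ± 0.502t.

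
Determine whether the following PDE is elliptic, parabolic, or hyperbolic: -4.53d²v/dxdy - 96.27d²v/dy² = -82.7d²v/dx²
Rewriting in standard form: 82.7d²v/dx² - 4.53d²v/dxdy - 96.27d²v/dy² = 0. Coefficients: A = 82.7, B = -4.53, C = -96.27. B² - 4AC = 31866.6369, which is positive, so the equation is hyperbolic.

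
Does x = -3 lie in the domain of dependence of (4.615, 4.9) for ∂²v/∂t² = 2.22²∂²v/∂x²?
Yes. The domain of dependence is [-6.263, 15.493], and -3 ∈ [-6.263, 15.493].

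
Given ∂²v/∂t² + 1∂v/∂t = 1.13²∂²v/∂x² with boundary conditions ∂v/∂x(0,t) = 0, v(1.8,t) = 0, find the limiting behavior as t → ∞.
v → 0. Damping (γ=1) dissipates energy; oscillations decay exponentially.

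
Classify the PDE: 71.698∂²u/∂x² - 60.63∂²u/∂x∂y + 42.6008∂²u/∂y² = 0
A = 71.698, B = -60.63, C = 42.6008. Discriminant B² - 4AC = -8541.5717336. Since -8541.5717336 < 0, elliptic.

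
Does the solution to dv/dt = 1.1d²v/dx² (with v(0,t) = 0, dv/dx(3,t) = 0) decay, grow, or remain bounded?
v → 0. Heat escapes through the Dirichlet boundary.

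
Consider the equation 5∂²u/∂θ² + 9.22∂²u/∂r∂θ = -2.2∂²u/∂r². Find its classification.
Rewriting in standard form: 2.2∂²u/∂r² + 9.22∂²u/∂r∂θ + 5∂²u/∂θ² = 0. Hyperbolic. (A = 2.2, B = 9.22, C = 5 gives B² - 4AC = 41.0084.)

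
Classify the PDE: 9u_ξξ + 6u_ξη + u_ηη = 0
A = 9, B = 6, C = 1. Discriminant B² - 4AC = 0. Since 0 = 0, parabolic.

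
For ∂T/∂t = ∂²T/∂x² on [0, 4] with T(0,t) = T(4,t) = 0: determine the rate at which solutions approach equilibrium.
Eigenvalues: λₙ = n²π²/4².
First three modes:
  n=1: λ₁ = π²/4² ≈ 0.617
  n=2: λ₂ = 4π²/4² ≈ 2.467 (4× faster decay)
  n=3: λ₃ = 9π²/4² ≈ 5.552 (9× faster decay)
As t → ∞, higher modes decay exponentially faster. The n=1 mode dominates: T ~ c₁ sin(πx/4) e^{-λ₁t}.
Decay rate: λ₁ = π²/4² ≈ 0.617.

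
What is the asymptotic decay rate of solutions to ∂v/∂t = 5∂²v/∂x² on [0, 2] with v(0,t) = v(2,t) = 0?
Eigenvalues: λₙ = 5n²π²/2².
First three modes:
  n=1: λ₁ = 5π²/2² ≈ 12.337
  n=2: λ₂ = 20π²/2² ≈ 49.348 (4× faster decay)
  n=3: λ₃ = 45π²/2² ≈ 111.033 (9× faster decay)
As t → ∞, higher modes decay exponentially faster. The n=1 mode dominates: v ~ c₁ sin(πx/2) e^{-λ₁t}.
Decay rate: λ₁ = 5π²/2² ≈ 12.337.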